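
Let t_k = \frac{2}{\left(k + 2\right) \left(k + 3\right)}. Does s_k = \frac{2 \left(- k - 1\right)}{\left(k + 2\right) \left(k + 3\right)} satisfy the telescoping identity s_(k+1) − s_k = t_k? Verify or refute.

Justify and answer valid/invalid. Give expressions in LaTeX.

s_(k+1) = 2*(-k - 2)/((k + 3)*(k + 4))
s_(k+1) − s_k = 2*k/(k**3 + 9*k**2 + 26*k + 24)
(s_(k+1) − s_k) − t_k = -8/(k**3 + 9*k**2 + 26*k + 24)

Invalid: residual - \frac{8}{k^{3} + 9 k^{2} + 26 k + 24} ≠ 0.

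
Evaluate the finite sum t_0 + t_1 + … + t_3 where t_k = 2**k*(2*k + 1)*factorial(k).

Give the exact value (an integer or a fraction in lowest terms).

t_(k+1)/t_k = 2*(k + 1)*(2*k + 3)/(2*k + 1).
Take A(k)=2*k + 2, B(k)=1, C(k)=k + 1/2.
Set up (2*k + 2)·f(k+1) − (1)·f(k) − (k + 1/2) = 0.
Bound: deg f ≤ 0.
A polynomial solution: f(k) = 1/2.
Certificate R = B(k−1)f/C = 1/(2*k + 1) gives s_k = 2**k*factorial(k).
Δs = 2**k*(2*k + 1)*factorial(k), as required.
Σ_(k=0)^(3) t_k = s_(4) − s_(0) = 384 − (1) = 383.

Σ = 383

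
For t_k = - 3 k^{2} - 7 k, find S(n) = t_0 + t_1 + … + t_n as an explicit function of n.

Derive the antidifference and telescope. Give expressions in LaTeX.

S(n) = n \left(- n^{2} - 5 n - 4\right)

The ratio is (3*k**2 + 13*k + 10)/(k*(3*k + 7)).
Normal form (A,B,C) = (1, 1, k**2 + 7*k/3).
Key eq: (1)·f(k+1) = (1)·f(k) + (k**2 + 7*k/3).
Bound: deg f ≤ 3.
Solve for f: f(k) = k*(k - 1)*(k + 3)/3 (degree 3 ≤ 3).
Certificate R = B(k−1)f/C = (k - 1)*(k + 3)/(3*k + 7) gives s_k = k*(-k**2 - 2*k + 3).
s_(k+1) − s_k = k*(-3*k - 7) = t_k.
Telescope: S(n) = s_(n+1) − s_(0) = n*(-n**2 - 5*n - 4) − (0) = n*(-n**2 - 5*n - 4).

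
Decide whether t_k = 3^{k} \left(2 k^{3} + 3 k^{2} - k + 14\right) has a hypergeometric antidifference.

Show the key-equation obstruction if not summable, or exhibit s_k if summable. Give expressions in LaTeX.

Yes. s_k = 3^{k} \left(k^{3} - 3 k^{2} + 4 k + 4\right).

Step 1: r(k) = 3*(2*k**3 + 9*k**2 + 11*k + 18)/(2*k**3 + 3*k**2 - k + 14).
Take A(k)=3, B(k)=1, C(k)=k**3 + 3*k**2/2 - k/2 + 7.
f must satisfy (3)·f(k+1) − (1)·f(k) = k**3 + 3*k**2/2 - k/2 + 7.
d = 3 from the (0,0,3) case.
Coefficient equations give f(k) = (k**3 - 3*k**2 + 4*k + 4)/2.
Get s_k = R·t_k = 3**k*(k**3 - 3*k**2 + 4*k + 4) with R(k) = B(k−1)f(k)/C(k) = (k**3 - 3*k**2 + 4*k + 4)/(2*k**3 + 3*k**2 - k + 14).
Verify: 3**k*(2*k**3 + 3*k**2 - k + 14) matches t_k.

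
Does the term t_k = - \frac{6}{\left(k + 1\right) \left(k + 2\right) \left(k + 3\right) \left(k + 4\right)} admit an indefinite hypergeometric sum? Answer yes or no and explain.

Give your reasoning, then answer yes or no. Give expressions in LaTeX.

Yes. s_k = \frac{k \left(- k^{2} - 6 k - 11\right)}{3 \left(k + 1\right) \left(k + 2\right) \left(k + 3\right)}.

Step 1: r(k) = (k + 1)/(k + 5).
Gosper form: A/B · C(k+1)/C(k) with A=k + 1, B=k + 5, C=1.
Set up (k + 1)·f(k+1) − (k + 4)·f(k) − (1) = 0.
deg f ≤ 3 (via 1,1,0).
Solving with deg f ≤ 3: f(k) = k*(k**2 + 6*k + 11)/18.
R(k) = B(k−1)·f(k)/C(k) = k*(k + 4)*(k**2 + 6*k + 11)/18; s_k = R·t_k = k*(-k**2 - 6*k - 11)/(3*(k + 1)*(k + 2)*(k + 3)).
Check: Δs_k = -6/(k**4 + 10*k**3 + 35*k**2 + 50*k + 24). ✓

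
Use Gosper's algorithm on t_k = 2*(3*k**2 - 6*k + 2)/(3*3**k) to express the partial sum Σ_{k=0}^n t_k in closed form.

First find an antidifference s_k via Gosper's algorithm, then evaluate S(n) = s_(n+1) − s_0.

r(k) = (3*k**2 - 1)/(3*(3*k**2 - 6*k + 2)) after simplifying.
A = 1/3, B = 1, C = k**2 - 2*k + 2/3.
Key eq: (1/3)·f(k+1) = (1)·f(k) + (k**2 - 2*k + 2/3).
Degrees (0,0,2) ⇒ d ≤ 2.
Coefficient equations give f(k) = -(3*k**2 - 3*k + 2)/2.
So s_k = (B(k−1)f/C)·t_k = (-3*(3*k**2 - 3*k + 2)/(2*(3*k**2 - 6*k + 2)))·t_k = (-3*k**2 + 3*k - 2)/3**k.
Check: Δs_k = 2*(3*k**2 - 6*k + 2)/(3*3**k). ✓
s_(n+1) = 3**(-n - 1)*(-3*n**2 - 3*n - 2) and s_(0) = -2, so S(n) = (6*3**n - 3*n**2 - 3*n - 2)/(3*3**n).

S(n) = (6*3**n - 3*n**2 - 3*n - 2)/(3*3**n)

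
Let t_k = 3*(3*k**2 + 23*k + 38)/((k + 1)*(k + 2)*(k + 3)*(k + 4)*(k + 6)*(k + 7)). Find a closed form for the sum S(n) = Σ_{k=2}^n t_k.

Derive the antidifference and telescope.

Compute t_(k+1)/t_k: get (k + 1)*(k + 6)*(23*k + 3*(k + 1)**2 + 61)/((k + 5)*(k + 8)*(3*k**2 + 23*k + 38)).
Factor: A=k + 1; B=k + 8; C=k**3 + 38*k**2/3 + 51*k + 190/3.
Solve (k + 1)·f(k+1) − (k + 7)·f(k) = k**3 + 38*k**2/3 + 51*k + 190/3.
Bound: deg f ≤ 6.
A polynomial solution: f(k) = k*(k + 2)*(k + 4)*(k + 5)*(k**2 + 10*k + 27)/54.
Get s_k = R·t_k = k*(k**2 + 10*k + 27)/(6*(k**3 + 10*k**2 + 27*k + 18)) with R(k) = B(k−1)f(k)/C(k) = k*(k + 2)*(k + 4)*(k + 7)*(k**2 + 10*k + 27)/(18*(3*k**2 + 23*k + 38)).
Δs = 3*(3*k**2 + 23*k + 38)/(k**6 + 23*k**5 + 207*k**4 + 925*k**3 + 2144*k**2 + 2412*k + 1008), as required.
s_(n+1) = (n**3 + 13*n**2 + 50*n + 38)/(6*(n**3 + 13*n**2 + 50*n + 56)) and s_(2) = 17/120, so S(n) = (n**3 + 13*n**2 + 50*n - 64)/(40*(n**3 + 13*n**2 + 50*n + 56)).

S(n) = (n**3 + 13*n**2 + 50*n - 64)/(40*(n**3 + 13*n**2 + 50*n + 56))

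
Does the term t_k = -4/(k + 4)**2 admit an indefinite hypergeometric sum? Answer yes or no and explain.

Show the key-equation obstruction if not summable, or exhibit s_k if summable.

The ratio is (k + 4)**2/(k + 5)**2.
So A=k**2 + 8*k + 16 and B=k**2 + 10*k + 25, with C=1.
Need (k**2 + 8*k + 16)·f(k+1) − (k**2 + 8*k + 16)·f(k) = 1.
From deg A=2, deg B=2, deg C=0: d=0.
Write f(k) = c0. Then LHS − RHS = -1, requiring -1 = 0: contradictory. No certificate.

No — key equation has no polynomial f.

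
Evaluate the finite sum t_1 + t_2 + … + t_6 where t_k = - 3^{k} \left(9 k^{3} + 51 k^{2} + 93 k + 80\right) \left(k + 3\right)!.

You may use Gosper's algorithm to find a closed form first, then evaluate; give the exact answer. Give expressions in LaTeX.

Compute t_(k+1)/t_k: get 3*(9*k**4 + 114*k**3 + 534*k**2 + 1121*k + 932)/(9*k**3 + 51*k**2 + 93*k + 80).
Normal form (A,B,C) = (3*k + 12, 1, k**3 + 17*k**2/3 + 31*k/3 + 80/9).
Set up (3*k + 12)·f(k+1) − (1)·f(k) − (k**3 + 17*k**2/3 + 31*k/3 + 80/9) = 0.
d = 2 from the (1,0,3) case.
A polynomial solution: f(k) = (3*k**2 + 4)/9.
Get s_k = R·t_k = -3**k*(3*k**2 + 4)*factorial(k + 3) with R(k) = B(k−1)f(k)/C(k) = (3*k**2 + 4)/(9*k**3 + 51*k**2 + 93*k + 80).
Δs = -3**k*(9*k**3 + 51*k**2 + 93*k + 80)*factorial(k + 3), as required.
Telescoping: Σ = s_(7) − s_(1) = -1198364025600 − (-504) = -1198364025096.

Σ = -1198364025096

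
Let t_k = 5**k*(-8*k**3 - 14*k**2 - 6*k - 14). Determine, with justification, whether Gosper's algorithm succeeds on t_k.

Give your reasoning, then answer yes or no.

Step 1: r(k) = 5*(4*k**3 + 19*k**2 + 29*k + 21)/(4*k**3 + 7*k**2 + 3*k + 7).
So A=5 and B=1, with C=k**3 + 7*k**2/4 + 3*k/4 + 7/4.
Need (5)·f(k+1) − (1)·f(k) = k**3 + 7*k**2/4 + 3*k/4 + 7/4.
d = 3 from the (0,0,3) case.
Match coefficients ⇒ f(k) = (2*k**3 - 4*k**2 + 4*k + 1)/8.
So s_k = (B(k−1)f/C)·t_k = ((2*k**3 - 4*k**2 + 4*k + 1)/(2*(4*k**3 + 7*k**2 + 3*k + 7)))·t_k = 5**k*(-2*k**3 + 4*k**2 - 4*k - 1).
Verify: 5**k*(-8*k**3 - 14*k**2 - 6*k - 14) matches t_k.

Yes. s_k = 5**k*(-2*k**3 + 4*k**2 - 4*k - 1).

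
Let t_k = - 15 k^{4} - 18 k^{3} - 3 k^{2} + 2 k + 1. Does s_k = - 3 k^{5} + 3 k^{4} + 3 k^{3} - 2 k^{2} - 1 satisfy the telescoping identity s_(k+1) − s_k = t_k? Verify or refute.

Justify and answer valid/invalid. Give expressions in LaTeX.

Valid — Δs_k = t_k.

s_(k+1) = k*(-3*k**4 - 12*k**3 - 15*k**2 - 5*k + 2)
s_(k+1) − s_k = -15*k**4 - 18*k**3 - 3*k**2 + 2*k + 1
(s_(k+1) − s_k) − t_k = 0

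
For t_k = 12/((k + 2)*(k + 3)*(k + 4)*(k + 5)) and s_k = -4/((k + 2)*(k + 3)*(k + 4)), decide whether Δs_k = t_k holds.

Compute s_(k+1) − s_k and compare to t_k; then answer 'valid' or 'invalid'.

Valid: the claim telescopes to t_k.

s_(k+1) = -4/((k + 3)*(k + 4)*(k + 5))
s_(k+1) − s_k = 12/((k + 2)*(k + 3)*(k + 4)*(k + 5))
(s_(k+1) − s_k) − t_k = 0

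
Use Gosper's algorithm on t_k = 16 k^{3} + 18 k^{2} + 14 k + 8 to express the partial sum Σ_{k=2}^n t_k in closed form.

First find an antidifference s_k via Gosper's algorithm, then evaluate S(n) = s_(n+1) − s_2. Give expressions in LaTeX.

r(k) = (8*k**3 + 33*k**2 + 49*k + 28)/(8*k**3 + 9*k**2 + 7*k + 4) after simplifying.
Normal form (A,B,C) = (1, 1, k**3 + 9*k**2/8 + 7*k/8 + 1/2).
Key eq: (1)·f(k+1) = (1)·f(k) + (k**3 + 9*k**2/8 + 7*k/8 + 1/2).
deg f ≤ 4 (via 0,0,3).
Match coefficients ⇒ f(k) = k*(2*k**3 - k**2 + k + 2)/8.
Certificate R = B(k−1)f/C = k*(2*k**3 - k**2 + k + 2)/(8*k**3 + 9*k**2 + 7*k + 4) gives s_k = 2*k*(2*k**3 - k**2 + k + 2).
Check: Δs_k = 16*k**3 + 18*k**2 + 14*k + 8. ✓
s_(n+1) = 4*n**4 + 14*n**3 + 20*n**2 + 18*n + 8 and s_(2) = 64, so S(n) = 4*n**4 + 14*n**3 + 20*n**2 + 18*n - 56.

S(n) = 4 n^{4} + 14 n^{3} + 20 n^{2} + 18 n - 56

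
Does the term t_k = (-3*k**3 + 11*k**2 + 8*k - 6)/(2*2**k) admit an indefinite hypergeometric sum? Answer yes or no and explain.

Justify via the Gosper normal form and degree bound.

Yes. s_k = (3*k**3 - 2*k**2 - 3*k + 4)/2**k.

Ratio r(k) = (3*k**3 - 2*k**2 - 21*k - 10)/(2*(3*k**3 - 11*k**2 - 8*k + 6)).
Factor: A=1/2; B=1; C=k**3 - 11*k**2/3 - 8*k/3 + 2.
Key eq: (1/2)·f(k+1) = (1)·f(k) + (k**3 - 11*k**2/3 - 8*k/3 + 2).
deg f ≤ 3 (via 0,0,3).
Solving with deg f ≤ 3: f(k) = -2*(3*k**3 - 2*k**2 - 3*k + 4)/3.
Get s_k = R·t_k = (3*k**3 - 2*k**2 - 3*k + 4)/2**k with R(k) = B(k−1)f(k)/C(k) = -2*(3*k**3 - 2*k**2 - 3*k + 4)/((k + 1)*(3*k**2 - 14*k + 6)).
Verify: (-3*k**3 + 11*k**2 + 8*k - 6)/(2*2**k) matches t_k.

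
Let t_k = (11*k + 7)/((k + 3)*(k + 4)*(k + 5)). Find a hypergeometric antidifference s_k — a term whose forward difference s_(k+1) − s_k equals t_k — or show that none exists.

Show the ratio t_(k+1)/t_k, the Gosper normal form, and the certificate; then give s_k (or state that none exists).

s_k = k*(5*k + 2)/(3*(k + 3)*(k + 4))

Ratio r(k) = (k + 3)*(11*k + 18)/((k + 6)*(11*k + 7)).
Normal form (A,B,C) = (k + 3, k + 6, k + 7/11).
Solve (k + 3)·f(k+1) − (k + 5)·f(k) = k + 7/11.
Bound: deg f ≤ 2.
Match coefficients ⇒ f(k) = k*(5*k + 2)/33.
R(k) = B(k−1)·f(k)/C(k) = k*(k + 5)*(5*k + 2)/(3*(11*k + 7)); s_k = R·t_k = k*(5*k + 2)/(3*(k + 3)*(k + 4)).
Check: Δs_k = (11*k + 7)/(k**3 + 12*k**2 + 47*k + 60). ✓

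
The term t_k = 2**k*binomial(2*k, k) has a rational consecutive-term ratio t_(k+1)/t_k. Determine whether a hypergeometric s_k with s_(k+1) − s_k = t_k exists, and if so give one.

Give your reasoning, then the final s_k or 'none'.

not Gosper-summable; s_k does not exist

Step 1: r(k) = 4*(2*k + 1)/(k + 1).
A = 8*k + 4, B = k + 1, C = 1.
Need (8*k + 4)·f(k+1) − (k)·f(k) = 1.
Degrees (1,1,0) ⇒ d ≤ -1.
deg f ≤ -1 is impossible — no certificate.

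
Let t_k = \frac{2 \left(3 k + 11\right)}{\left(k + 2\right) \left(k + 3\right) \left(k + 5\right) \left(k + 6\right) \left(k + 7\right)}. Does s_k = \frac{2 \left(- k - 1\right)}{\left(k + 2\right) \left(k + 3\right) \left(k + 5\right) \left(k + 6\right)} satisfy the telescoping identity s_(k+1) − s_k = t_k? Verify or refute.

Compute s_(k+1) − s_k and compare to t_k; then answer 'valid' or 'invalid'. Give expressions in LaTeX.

Invalid: residual \frac{8 \left(- 2 k - 9\right)}{k^{6} + 27 k^{5} + 295 k^{4} + 1665 k^{3} + 5104 k^{2} + 8028 k + 5040} ≠ 0.

s_(k+1) = 2*(-k - 2)/((k + 3)*(k + 4)*(k + 6)*(k + 7))
s_(k+1) − s_k = 2*(3*k**2 + 15*k + 8)/(k**6 + 27*k**5 + 295*k**4 + 1665*k**3 + 5104*k**2 + 8028*k + 5040)
(s_(k+1) − s_k) − t_k = 8*(-2*k - 9)/(k**6 + 27*k**5 + 295*k**4 + 1665*k**3 + 5104*k**2 + 8028*k + 5040)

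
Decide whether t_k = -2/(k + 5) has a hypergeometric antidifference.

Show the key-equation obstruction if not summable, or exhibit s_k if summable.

No — the linear system for f has no solution.

Ratio r(k) = (k + 5)/(k + 6).
Take A(k)=k + 5, B(k)=k + 6, C(k)=1.
Solve (k + 5)·f(k+1) − (k + 5)·f(k) = 1.
Bound: deg f ≤ 0.
Generic f = c0 gives residual -1; -1 = 0 cannot hold, so t_k is not Gosper-summable.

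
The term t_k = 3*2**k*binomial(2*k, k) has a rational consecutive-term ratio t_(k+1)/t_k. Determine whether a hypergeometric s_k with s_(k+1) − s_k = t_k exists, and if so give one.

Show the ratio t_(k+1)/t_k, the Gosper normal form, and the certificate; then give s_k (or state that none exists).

The ratio is 4*(2*k + 1)/(k + 1).
A = 8*k + 4, B = k + 1, C = 1.
Set up (8*k + 4)·f(k+1) − (k)·f(k) − (1) = 0.
Bound: deg f ≤ -1.
d = -1 < 0 ⇒ no nonzero polynomial f; not summable.

none (Gosper's algorithm certifies no s_k)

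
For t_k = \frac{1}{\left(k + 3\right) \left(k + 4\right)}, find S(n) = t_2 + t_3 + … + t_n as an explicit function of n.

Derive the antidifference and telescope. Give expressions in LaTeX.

Ratio r(k) = (k + 3)/(k + 5).
Normal form (A,B,C) = (k + 3, k + 5, 1).
Solve (k + 3)·f(k+1) − (k + 4)·f(k) = 1.
deg f ≤ 1 (via 1,1,0).
Match coefficients ⇒ f(k) = k/3.
So s_k = (B(k−1)f/C)·t_k = (k*(k + 4)/3)·t_k = k/(3*(k + 3)).
s_(k+1) − s_k = 1/(k**2 + 7*k + 12) = t_k.
Σ_(k=2)^n t_k = s_(n+1) − s_(2) = ((n + 1)/(3*(n + 4))) − (2/15), i.e. (n - 1)/(5*(n + 4)).

S(n) = \frac{n - 1}{5 \left(n + 4\right)}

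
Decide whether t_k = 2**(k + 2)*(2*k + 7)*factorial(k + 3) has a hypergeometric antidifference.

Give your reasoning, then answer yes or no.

Yes. s_k = 2**(k + 2)*factorial(k + 3).

Ratio r(k) = 2*(k + 4)*(2*k + 9)/(2*k + 7).
Take A(k)=2*k + 8, B(k)=1, C(k)=k + 7/2.
f must satisfy (2*k + 8)·f(k+1) − (1)·f(k) = k + 7/2.
From deg A=1, deg B=0, deg C=1: d=0.
Solve for f: f(k) = 1/2 (degree 0 ≤ 0).
So s_k = (B(k−1)f/C)·t_k = (1/(2*k + 7))·t_k = 2**(k + 2)*factorial(k + 3).
Check: Δs_k = 2**(k + 2)*(2*k + 7)*factorial(k + 3). ✓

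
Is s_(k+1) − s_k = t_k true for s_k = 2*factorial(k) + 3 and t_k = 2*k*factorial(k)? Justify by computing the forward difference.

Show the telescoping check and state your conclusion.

s_(k+1) = 2*factorial(k + 1) + 3
s_(k+1) − s_k = 2*k*factorial(k)
(s_(k+1) − s_k) − t_k = 0

valid (s_(k+1) − s_k reduces to t_k)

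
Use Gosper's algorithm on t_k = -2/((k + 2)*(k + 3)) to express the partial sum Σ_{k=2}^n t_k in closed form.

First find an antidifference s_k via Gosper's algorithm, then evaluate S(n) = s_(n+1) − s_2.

Step 1: r(k) = (k + 2)/(k + 4).
So A=k + 2 and B=k + 4, with C=1.
Set up (k + 2)·f(k+1) − (k + 3)·f(k) − (1) = 0.
From deg A=1, deg B=1, deg C=0: d=1.
Match coefficients ⇒ f(k) = k/2.
R(k) = B(k−1)·f(k)/C(k) = k*(k + 3)/2; s_k = R·t_k = -k/(k + 2).
s_(k+1) − s_k = -2/(k**2 + 5*k + 6) = t_k.
s_(n+1) = (-n - 1)/(n + 3) and s_(2) = -1/2, so S(n) = (1 - n)/(2*(n + 3)).

S(n) = (1 - n)/(2*(n + 3))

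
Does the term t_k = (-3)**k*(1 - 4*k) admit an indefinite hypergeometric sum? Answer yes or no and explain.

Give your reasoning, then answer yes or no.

Yes. s_k = (-3)**k*(k - 1).

Ratio r(k) = 3*(-4*k - 3)/(4*k - 1).
So A=-3 and B=1, with C=k - 1/4.
Key eq: (-3)·f(k+1) = (1)·f(k) + (k - 1/4).
Bound: deg f ≤ 1.
A polynomial solution: f(k) = -(k - 1)/4.
Certificate R = B(k−1)f/C = -(k - 1)/(4*k - 1) gives s_k = (-3)**k*(k - 1).
Δs = (-3)**k*(1 - 4*k), as required.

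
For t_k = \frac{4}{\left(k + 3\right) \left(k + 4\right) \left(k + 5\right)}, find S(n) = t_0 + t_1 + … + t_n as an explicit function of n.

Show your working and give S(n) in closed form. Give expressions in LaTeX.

S(n) = \frac{n^{2} + 9 n + 8}{6 \left(n^{2} + 9 n + 20\right)}

The ratio is (k + 3)/(k + 6).
A = k + 3, B = k + 6, C = 1.
f must satisfy (k + 3)·f(k+1) − (k + 5)·f(k) = 1.
deg f ≤ 2 (via 1,1,0).
Solving with deg f ≤ 2: f(k) = k*(k + 7)/24.
So s_k = (B(k−1)f/C)·t_k = (k*(k + 5)*(k + 7)/24)·t_k = k*(k + 7)/(6*(k + 3)*(k + 4)).
Verify: 4/(k**3 + 12*k**2 + 47*k + 60) matches t_k.
Evaluate: s_(n+1) = (n**2 + 9*n + 8)/(6*(n**2 + 9*n + 20)); subtract s_(0) = 0 ⇒ S(n) = (n**2 + 9*n + 8)/(6*(n**2 + 9*n + 20)).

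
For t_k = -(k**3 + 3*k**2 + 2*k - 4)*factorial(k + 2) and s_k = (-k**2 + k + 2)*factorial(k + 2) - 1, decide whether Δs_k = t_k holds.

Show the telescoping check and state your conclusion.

s_(k+1) = (k - (k + 1)**2 + 3)*factorial(k + 3) - 1
s_(k+1) − s_k = -(k**3 + 3*k**2 + 2*k - 4)*factorial(k + 2)
(s_(k+1) − s_k) − t_k = 0

valid; difference matches t_k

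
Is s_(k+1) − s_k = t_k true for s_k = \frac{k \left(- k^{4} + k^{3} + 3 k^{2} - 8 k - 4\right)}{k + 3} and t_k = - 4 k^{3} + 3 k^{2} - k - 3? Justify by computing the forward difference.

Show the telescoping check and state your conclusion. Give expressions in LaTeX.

Invalid: residual \frac{3 k^{4} + 12 k^{3} - 11 k^{2} + 4 k + 9}{k^{2} + 7 k + 12} ≠ 0.

s_(k+1) = (-k**5 - 4*k**4 - 3*k**3 - 3*k**2 - 12*k - 9)/(k + 4)
s_(k+1) − s_k = (-4*k**5 - 22*k**4 - 16*k**3 + 15*k**2 - 29*k - 27)/(k**2 + 7*k + 12)
(s_(k+1) − s_k) − t_k = (3*k**4 + 12*k**3 - 11*k**2 + 4*k + 9)/(k**2 + 7*k + 12)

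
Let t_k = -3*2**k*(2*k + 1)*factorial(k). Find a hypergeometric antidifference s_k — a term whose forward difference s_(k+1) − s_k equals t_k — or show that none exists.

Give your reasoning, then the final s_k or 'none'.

s_k = -3*2**k*factorial(k)

Ratio r(k) = 2*(k + 1)*(2*k + 3)/(2*k + 1).
Factor: A=2*k + 2; B=1; C=k + 1/2.
Set up (2*k + 2)·f(k+1) − (1)·f(k) − (k + 1/2) = 0.
deg f ≤ 0 (via 1,0,1).
A polynomial solution: f(k) = 1/2.
Then R = B(k−1)f/C = 1/(2*k + 1), so s_k = R(k)·t_k = -3*2**k*factorial(k).
Verify: -3*2**k*(2*k + 1)*factorial(k) matches t_k.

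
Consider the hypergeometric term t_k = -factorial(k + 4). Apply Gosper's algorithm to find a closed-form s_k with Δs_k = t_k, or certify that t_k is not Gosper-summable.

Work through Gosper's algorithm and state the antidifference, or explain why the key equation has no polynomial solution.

none — t_k is not Gosper-summable

The ratio is k + 5.
A = k + 5, B = 1, C = 1.
Need (k + 5)·f(k+1) − (1)·f(k) = 1.
deg f ≤ -1 (via 1,0,0).
Bound -1 < 0, so the key equation has no polynomial solution.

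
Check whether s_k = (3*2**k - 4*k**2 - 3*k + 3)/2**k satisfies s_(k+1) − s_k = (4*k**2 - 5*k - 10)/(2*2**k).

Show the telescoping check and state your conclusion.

Valid — Δs_k = t_k.

s_(k+1) = (6*2**k - 3*k - 4*(k + 1)**2)/(2*2**k)
s_(k+1) − s_k = (4*k**2 - 5*k - 10)/(2*2**k)
(s_(k+1) − s_k) − t_k = 0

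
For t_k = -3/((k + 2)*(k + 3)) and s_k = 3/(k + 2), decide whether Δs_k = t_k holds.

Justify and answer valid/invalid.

Valid — Δs_k = t_k.

s_(k+1) = 3/(k + 3)
s_(k+1) − s_k = -3/((k + 2)*(k + 3))
(s_(k+1) − s_k) − t_k = 0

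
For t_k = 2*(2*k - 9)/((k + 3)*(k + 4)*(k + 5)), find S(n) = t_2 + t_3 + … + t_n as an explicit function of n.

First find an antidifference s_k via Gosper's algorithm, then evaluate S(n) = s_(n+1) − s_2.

t_(k+1)/t_k = (k + 3)*(2*k - 7)/((k + 6)*(2*k - 9)).
A = k + 3, B = k + 6, C = k - 9/2.
Key eq: (k + 3)·f(k+1) = (k + 5)·f(k) + (k - 9/2).
Degrees (1,1,1) ⇒ d ≤ 2.
A polynomial solution: f(k) = -k*(k + 23)/16.
R(k) = B(k−1)·f(k)/C(k) = -k*(k + 5)*(k + 23)/(8*(2*k - 9)); s_k = R·t_k = k*(-k - 23)/(4*(k + 3)*(k + 4)).
s_(k+1) − s_k = 2*(2*k - 9)/(k**3 + 12*k**2 + 47*k + 60) = t_k.
s_(n+1) = (-n**2 - 25*n - 24)/(4*(n**2 + 9*n + 20)) and s_(2) = -5/12, so S(n) = (n**2 - 15*n + 14)/(6*(n**2 + 9*n + 20)).

S(n) = (n**2 - 15*n + 14)/(6*(n**2 + 9*n + 20))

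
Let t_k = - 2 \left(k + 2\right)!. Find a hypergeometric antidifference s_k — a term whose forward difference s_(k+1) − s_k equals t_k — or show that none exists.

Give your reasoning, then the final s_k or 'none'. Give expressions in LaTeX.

none — t_k is not Gosper-summable

Compute t_(k+1)/t_k: get k + 3.
Normal form (A,B,C) = (k + 3, 1, 1).
Set up (k + 3)·f(k+1) − (1)·f(k) − (1) = 0.
deg f ≤ -1 (via 1,0,0).
Bound -1 < 0, so the key equation has no polynomial solution.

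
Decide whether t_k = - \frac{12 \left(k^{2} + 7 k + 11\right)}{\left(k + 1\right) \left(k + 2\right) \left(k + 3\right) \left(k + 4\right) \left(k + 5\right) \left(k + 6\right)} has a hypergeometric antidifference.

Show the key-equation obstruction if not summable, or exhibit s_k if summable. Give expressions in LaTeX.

t_(k+1)/t_k = (k + 1)*(7*k + (k + 1)**2 + 18)/((k + 7)*(k**2 + 7*k + 11)).
Factor: A=k + 1; B=k + 7; C=k**2 + 7*k + 11.
Solve (k + 1)·f(k+1) − (k + 6)·f(k) = k**2 + 7*k + 11.
From deg A=1, deg B=1, deg C=2: d=5.
Coefficient equations give f(k) = k*(k + 2)*(k + 4)*(k**2 + 9*k + 23)/45.
Get s_k = R·t_k = 4*k*(-k**2 - 9*k - 23)/(15*(k**3 + 9*k**2 + 23*k + 15)) with R(k) = B(k−1)f(k)/C(k) = k*(k + 2)*(k + 4)*(k + 6)*(k**2 + 9*k + 23)/(45*(k**2 + 7*k + 11)).
s_(k+1) − s_k = 12*(-k**2 - 7*k - 11)/(k**6 + 21*k**5 + 175*k**4 + 735*k**3 + 1624*k**2 + 1764*k + 720) = t_k.

Yes. s_k = \frac{4 k \left(- k^{2} - 9 k - 23\right)}{15 \left(k^{3} + 9 k^{2} + 23 k + 15\right)}.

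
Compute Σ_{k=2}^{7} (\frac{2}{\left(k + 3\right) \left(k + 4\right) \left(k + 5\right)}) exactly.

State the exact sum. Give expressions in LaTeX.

Ratio r(k) = (k + 3)/(k + 6).
Gosper form: A/B · C(k+1)/C(k) with A=k + 3, B=k + 6, C=1.
Solve (k + 3)·f(k+1) − (k + 5)·f(k) = 1.
Degrees (1,1,0) ⇒ d ≤ 2.
Match coefficients ⇒ f(k) = k*(k + 7)/24.
Get s_k = R·t_k = k*(k + 7)/(12*(k + 3)*(k + 4)) with R(k) = B(k−1)f(k)/C(k) = k*(k + 5)*(k + 7)/24.
Verify: 2/(k**3 + 12*k**2 + 47*k + 60) matches t_k.
Σ_(k=2)^(7) t_k = s_(8) − s_(2) = 5/66 − (1/20) = 17/660.

Σ = 17/660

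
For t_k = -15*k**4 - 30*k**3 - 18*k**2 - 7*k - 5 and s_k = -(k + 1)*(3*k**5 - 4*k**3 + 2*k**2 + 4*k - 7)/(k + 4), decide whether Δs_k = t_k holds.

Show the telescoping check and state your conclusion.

s_(k+1) = -(k + 2)*(4*k + 3*(k + 1)**5 - 4*(k + 1)**3 + 2*(k + 1)**2 - 3)/(k + 5)
s_(k+1) − s_k = (-15*k**6 - 129*k**5 - 318*k**4 - 343*k**3 - 197*k**2 - 98*k - 19)/(k**2 + 9*k + 20)
(s_(k+1) − s_k) − t_k = 3*(12*k**5 + 90*k**4 + 142*k**3 + 77*k**2 + 29*k + 27)/(k**2 + 9*k + 20)

Invalid: residual 3*(12*k**5 + 90*k**4 + 142*k**3 + 77*k**2 + 29*k + 27)/(k**2 + 9*k + 20) ≠ 0.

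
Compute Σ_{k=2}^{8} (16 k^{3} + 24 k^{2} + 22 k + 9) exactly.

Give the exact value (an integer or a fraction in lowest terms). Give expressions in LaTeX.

The ratio is (16*k**3 + 72*k**2 + 118*k + 71)/(16*k**3 + 24*k**2 + 22*k + 9).
Factor: A=1; B=1; C=k**3 + 3*k**2/2 + 11*k/8 + 9/16.
f must satisfy (1)·f(k+1) − (1)·f(k) = k**3 + 3*k**2/2 + 11*k/8 + 9/16.
Degrees (0,0,3) ⇒ d ≤ 4.
A polynomial solution: f(k) = k*(2*k + 1)*(2*k**2 - k + 2)/16.
Certificate R = B(k−1)f/C = k*(2*k + 1)*(2*k**2 - k + 2)/(16*k**3 + 24*k**2 + 22*k + 9) gives s_k = k*(4*k**3 + 3*k + 2).
Verify: 16*k**3 + 24*k**2 + 22*k + 9 matches t_k.
Telescoping: Σ = s_(9) − s_(2) = 26505 − (80) = 26425.

Σ = 26425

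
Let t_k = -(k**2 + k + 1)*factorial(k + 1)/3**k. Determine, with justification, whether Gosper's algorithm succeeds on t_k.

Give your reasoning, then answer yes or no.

Yes. s_k = -3**(1 - k)*(k + 1)*factorial(k + 1).

Ratio r(k) = (k + 2)*(k + (k + 1)**2 + 2)/(3*(k**2 + k + 1)).
A = k/3 + 2/3, B = 1, C = k**2 + k + 1.
f must satisfy (k/3 + 2/3)·f(k+1) − (1)·f(k) = k**2 + k + 1.
d = 1 from the (1,0,2) case.
A polynomial solution: f(k) = 3*(k + 1).
Certificate R = B(k−1)f/C = 3*(k + 1)/(k**2 + k + 1) gives s_k = -3**(1 - k)*(k + 1)*factorial(k + 1).
Check: Δs_k = -(k**2 + k + 1)*factorial(k + 1)/3**k. ✓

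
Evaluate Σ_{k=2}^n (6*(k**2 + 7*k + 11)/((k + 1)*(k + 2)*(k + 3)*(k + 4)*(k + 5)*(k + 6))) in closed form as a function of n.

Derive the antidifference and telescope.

S(n) = 2*(n**3 + 12*n**2 + 44*n - 57)/(105*(n**3 + 12*n**2 + 44*n + 48))

The ratio is (k + 1)*(7*k + (k + 1)**2 + 18)/((k + 7)*(k**2 + 7*k + 11)).
Gosper form: A/B · C(k+1)/C(k) with A=k + 1, B=k + 7, C=k**2 + 7*k + 11.
Set up (k + 1)·f(k+1) − (k + 6)·f(k) − (k**2 + 7*k + 11) = 0.
d = 5 from the (1,1,2) case.
Solve for f: f(k) = k*(k + 2)*(k + 4)*(k**2 + 9*k + 23)/45 (degree 5 ≤ 5).
So s_k = (B(k−1)f/C)·t_k = (k*(k + 2)*(k + 4)*(k + 6)*(k**2 + 9*k + 23)/(45*(k**2 + 7*k + 11)))·t_k = 2*k*(k**2 + 9*k + 23)/(15*(k**3 + 9*k**2 + 23*k + 15)).
Check: Δs_k = 6*(k**2 + 7*k + 11)/(k**6 + 21*k**5 + 175*k**4 + 735*k**3 + 1624*k**2 + 1764*k + 720). ✓
Telescope: S(n) = s_(n+1) − s_(2) = 2*(n**3 + 12*n**2 + 44*n + 33)/(15*(n**3 + 12*n**2 + 44*n + 48)) − (4/35) = 2*(n**3 + 12*n**2 + 44*n - 57)/(105*(n**3 + 12*n**2 + 44*n + 48)).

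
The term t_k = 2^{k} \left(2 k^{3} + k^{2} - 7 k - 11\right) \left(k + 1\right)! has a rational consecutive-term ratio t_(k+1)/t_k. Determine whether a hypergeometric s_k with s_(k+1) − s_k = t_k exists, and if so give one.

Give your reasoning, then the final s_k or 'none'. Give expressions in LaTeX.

t_(k+1)/t_k = 2*(2*k**4 + 11*k**3 + 15*k**2 - 13*k - 30)/(2*k**3 + k**2 - 7*k - 11).
So A=2*k + 4 and B=1, with C=k**3 + k**2/2 - 7*k/2 - 11/2.
Solve (2*k + 4)·f(k+1) − (1)·f(k) = k**3 + k**2/2 - 7*k/2 - 11/2.
Bound: deg f ≤ 2.
Match coefficients ⇒ f(k) = (k**2 - 3*k - 1)/2.
Then R = B(k−1)f/C = (k**2 - 3*k - 1)/(2*k**3 + k**2 - 7*k - 11), so s_k = R(k)·t_k = 2**k*(k**2 - 3*k - 1)*factorial(k + 1).
Δs = 2**k*(2*k**3 + k**2 - 7*k - 11)*factorial(k + 1), as required.

s_k = 2^{k} \left(k^{2} - 3 k - 1\right) \left(k + 1\right)!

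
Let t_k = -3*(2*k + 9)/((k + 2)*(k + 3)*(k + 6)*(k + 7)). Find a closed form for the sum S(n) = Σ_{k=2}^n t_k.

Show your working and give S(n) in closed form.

S(n) = 3*(-n**2 - 10*n + 11)/(32*(n**2 + 10*n + 21))

Compute t_(k+1)/t_k: get (k + 2)*(k + 6)*(2*k + 11)/((k + 4)*(k + 8)*(2*k + 9)).
So A=k + 2 and B=k + 8, with C=k**3 + 27*k**2/2 + 121*k/2 + 90.
Set up (k + 2)·f(k+1) − (k + 7)·f(k) − (k**3 + 27*k**2/2 + 121*k/2 + 90) = 0.
deg f ≤ 5 (via 1,1,3).
Solving with deg f ≤ 5: f(k) = k*(k + 3)*(k + 4)*(k + 5)*(k + 8)/24.
Get s_k = R·t_k = k*(-k - 8)/(4*(k**2 + 8*k + 12)) with R(k) = B(k−1)f(k)/C(k) = k*(k + 3)*(k + 7)*(k + 8)/(12*(2*k + 9)).
Check: Δs_k = 3*(-2*k - 9)/(k**4 + 18*k**3 + 113*k**2 + 288*k + 252). ✓
Telescope: S(n) = s_(n+1) − s_(2) = (-n**2 - 10*n - 9)/(4*(n**2 + 10*n + 21)) − (-5/32) = 3*(-n**2 - 10*n + 11)/(32*(n**2 + 10*n + 21)).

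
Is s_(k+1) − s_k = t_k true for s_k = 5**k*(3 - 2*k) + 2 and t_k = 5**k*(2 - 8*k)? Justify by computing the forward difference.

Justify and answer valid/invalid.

s_(k+1) = 5**(k + 1)*(1 - 2*k) + 2
s_(k+1) − s_k = 5**k*(2 - 8*k)
(s_(k+1) − s_k) − t_k = 0

Valid — Δs_k = t_k.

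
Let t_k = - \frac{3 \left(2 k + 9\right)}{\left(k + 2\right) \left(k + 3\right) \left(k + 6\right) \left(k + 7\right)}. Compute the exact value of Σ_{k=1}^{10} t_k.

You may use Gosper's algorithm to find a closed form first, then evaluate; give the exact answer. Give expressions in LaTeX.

Compute t_(k+1)/t_k: get (k + 2)*(k + 6)*(2*k + 11)/((k + 4)*(k + 8)*(2*k + 9)).
Factor: A=k + 2; B=k + 8; C=k**3 + 27*k**2/2 + 121*k/2 + 90.
Key eq: (k + 2)·f(k+1) = (k + 7)·f(k) + (k**3 + 27*k**2/2 + 121*k/2 + 90).
d = 5 from the (1,1,3) case.
Solve for f: f(k) = k*(k + 3)*(k + 4)*(k + 5)*(k + 8)/24 (degree 5 ≤ 5).
Get s_k = R·t_k = k*(-k - 8)/(4*(k**2 + 8*k + 12)) with R(k) = B(k−1)f(k)/C(k) = k*(k + 3)*(k + 7)*(k + 8)/(12*(2*k + 9)).
s_(k+1) − s_k = 3*(-2*k - 9)/(k**4 + 18*k**3 + 113*k**2 + 288*k + 252) = t_k.
Evaluate s at k=11 and k=1: -209/884 and -3/28; difference -200/1547.

Σ = -200/1547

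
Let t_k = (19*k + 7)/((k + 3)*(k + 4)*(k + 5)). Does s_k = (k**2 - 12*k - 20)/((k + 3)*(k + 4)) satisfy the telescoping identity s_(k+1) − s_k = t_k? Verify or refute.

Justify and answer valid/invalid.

valid (s_(k+1) − s_k reduces to t_k)

s_(k+1) = (-12*k + (k + 1)**2 - 32)/((k + 4)*(k + 5))
s_(k+1) − s_k = (19*k + 7)/(k**3 + 12*k**2 + 47*k + 60)
(s_(k+1) − s_k) − t_k = 0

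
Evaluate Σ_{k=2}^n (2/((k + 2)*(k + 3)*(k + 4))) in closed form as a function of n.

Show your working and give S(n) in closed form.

S(n) = (n**2 + 7*n - 8)/(20*(n**2 + 7*n + 12))

Compute t_(k+1)/t_k: get (k + 2)/(k + 5).
Normal form (A,B,C) = (k + 2, k + 5, 1).
Set up (k + 2)·f(k+1) − (k + 4)·f(k) − (1) = 0.
deg f ≤ 2 (via 1,1,0).
Match coefficients ⇒ f(k) = k*(k + 5)/12.
Certificate R = B(k−1)f/C = k*(k + 4)*(k + 5)/12 gives s_k = k*(k + 5)/(6*(k + 2)*(k + 3)).
s_(k+1) − s_k = 2/(k**3 + 9*k**2 + 26*k + 24) = t_k.
Σ_(k=2)^n t_k = s_(n+1) − s_(2) = ((n**2 + 7*n + 6)/(6*(n**2 + 7*n + 12))) − (7/60), i.e. (n**2 + 7*n - 8)/(20*(n**2 + 7*n + 12)).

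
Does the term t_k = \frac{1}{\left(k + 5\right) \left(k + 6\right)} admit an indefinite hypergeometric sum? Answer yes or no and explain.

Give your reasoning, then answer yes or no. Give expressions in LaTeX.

r(k) = (k + 5)/(k + 7) after simplifying.
So A=k + 5 and B=k + 7, with C=1.
Key eq: (k + 5)·f(k+1) = (k + 6)·f(k) + (1).
Bound: deg f ≤ 1.
Coefficient equations give f(k) = k/5.
Certificate R = B(k−1)f/C = k*(k + 6)/5 gives s_k = k/(5*(k + 5)).
Δs = 1/(k**2 + 11*k + 30), as required.

Yes. s_k = \frac{k}{5 \left(k + 5\right)}.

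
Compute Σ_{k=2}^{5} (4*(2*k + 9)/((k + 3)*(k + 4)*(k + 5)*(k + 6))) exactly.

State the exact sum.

t_(k+1)/t_k = (k + 3)*(2*k + 11)/((k + 7)*(2*k + 9)).
A = k + 3, B = k + 7, C = k + 9/2.
Solve (k + 3)·f(k+1) − (k + 6)·f(k) = k + 9/2.
d = 3 from the (1,1,1) case.
Solve for f: f(k) = k*(k + 4)*(k + 8)/30 (degree 3 ≤ 3).
So s_k = (B(k−1)f/C)·t_k = (k*(k + 4)*(k + 6)*(k + 8)/(15*(2*k + 9)))·t_k = 4*k*(k + 8)/(15*(k**2 + 8*k + 15)).
s_(k+1) − s_k = 4*(2*k + 9)/(k**4 + 18*k**3 + 119*k**2 + 342*k + 360) = t_k.
Evaluate s at k=6 and k=2: 112/495 and 16/105; difference 256/3465.

Σ = 256/3465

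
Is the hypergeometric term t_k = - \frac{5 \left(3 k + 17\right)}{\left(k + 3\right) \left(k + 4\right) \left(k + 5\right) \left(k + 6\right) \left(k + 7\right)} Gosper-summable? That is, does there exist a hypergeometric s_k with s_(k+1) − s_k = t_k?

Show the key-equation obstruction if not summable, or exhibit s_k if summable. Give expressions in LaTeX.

The ratio is (k + 3)*(3*k + 20)/((k + 8)*(3*k + 17)).
Factor: A=k + 3; B=k + 8; C=k + 17/3.
Set up (k + 3)·f(k+1) − (k + 7)·f(k) − (k + 17/3) = 0.
From deg A=1, deg B=1, deg C=1: d=4.
Solving with deg f ≤ 4: f(k) = k*(k + 5)*(k**2 + 13*k + 54)/216.
Get s_k = R·t_k = 5*k*(-k**2 - 13*k - 54)/(72*(k**3 + 13*k**2 + 54*k + 72)) with R(k) = B(k−1)f(k)/C(k) = k*(k + 5)*(k + 7)*(k**2 + 13*k + 54)/(72*(3*k + 17)).
Verify: 5*(-3*k - 17)/(k**5 + 25*k**4 + 245*k**3 + 1175*k**2 + 2754*k + 2520) matches t_k.

Yes. s_k = \frac{5 k \left(- k^{2} - 13 k - 54\right)}{72 \left(k^{3} + 13 k^{2} + 54 k + 72\right)}.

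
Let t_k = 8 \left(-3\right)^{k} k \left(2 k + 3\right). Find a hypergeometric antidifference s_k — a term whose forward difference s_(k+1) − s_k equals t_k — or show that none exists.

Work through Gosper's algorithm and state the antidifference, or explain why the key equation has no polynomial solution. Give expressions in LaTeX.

Step 1: r(k) = -3*(k + 1)*(2*k + 5)/(k*(2*k + 3)).
Factor: A=-3; B=1; C=k**2 + 3*k/2.
Solve (-3)·f(k+1) − (1)·f(k) = k**2 + 3*k/2.
Degrees (0,0,2) ⇒ d ≤ 2.
Solving with deg f ≤ 2: f(k) = -(4*k**2 - 3)/16.
So s_k = (B(k−1)f/C)·t_k = (-(4*k**2 - 3)/(8*k*(2*k + 3)))·t_k = (-3)**k*(3 - 4*k**2).
s_(k+1) − s_k = 8*(-3)**k*k*(2*k + 3) = t_k.

s_k = \left(-3\right)^{k} \left(3 - 4 k^{2}\right)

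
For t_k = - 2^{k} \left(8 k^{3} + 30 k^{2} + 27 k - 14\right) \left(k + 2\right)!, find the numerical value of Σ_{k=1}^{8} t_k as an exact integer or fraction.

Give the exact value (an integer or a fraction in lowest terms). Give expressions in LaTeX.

r(k) = 2*(8*k**4 + 78*k**3 + 273*k**2 + 384*k + 153)/(8*k**3 + 30*k**2 + 27*k - 14) after simplifying.
A = 2*k + 6, B = 1, C = k**3 + 15*k**2/4 + 27*k/8 - 7/4.
Set up (2*k + 6)·f(k+1) − (1)·f(k) − (k**3 + 15*k**2/4 + 27*k/8 - 7/4) = 0.
Bound: deg f ≤ 2.
Solve for f: f(k) = (4*k**2 - 3*k - 4)/8 (degree 2 ≤ 2).
Get s_k = R·t_k = 2**k*(-4*k**2 + 3*k + 4)*factorial(k + 2) with R(k) = B(k−1)f(k)/C(k) = (4*k**2 - 3*k - 4)/(8*k**3 + 30*k**2 + 27*k - 14).
s_(k+1) − s_k = -2**k*(8*k**3 + 30*k**2 + 27*k - 14)*factorial(k + 2) = t_k.
Σ_(k=1)^(8) t_k = s_(9) − s_(1) = -5988158668800 − (36) = -5988158668836.

Σ = -5988158668836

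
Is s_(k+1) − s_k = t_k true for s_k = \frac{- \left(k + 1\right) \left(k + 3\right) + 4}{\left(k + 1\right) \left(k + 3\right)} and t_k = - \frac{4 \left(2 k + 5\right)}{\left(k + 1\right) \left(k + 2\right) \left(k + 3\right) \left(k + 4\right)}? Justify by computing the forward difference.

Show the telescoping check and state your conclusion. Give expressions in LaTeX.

Valid — Δs_k = t_k.

s_(k+1) = (-(k + 2)*(k + 4) + 4)/((k + 2)*(k + 4))
s_(k+1) − s_k = 4*(-2*k - 5)/(k**4 + 10*k**3 + 35*k**2 + 50*k + 24)
(s_(k+1) − s_k) − t_k = 0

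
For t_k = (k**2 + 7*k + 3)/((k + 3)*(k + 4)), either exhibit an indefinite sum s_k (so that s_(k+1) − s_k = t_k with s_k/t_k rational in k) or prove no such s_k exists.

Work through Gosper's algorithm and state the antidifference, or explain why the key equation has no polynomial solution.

s_k = k**2/(k + 3)

Step 1: r(k) = (k + 3)*(7*k + (k + 1)**2 + 10)/((k + 5)*(k**2 + 7*k + 3)).
Factor: A=k + 3; B=k + 5; C=k**2 + 7*k + 3.
Key eq: (k + 3)·f(k+1) = (k + 4)·f(k) + (k**2 + 7*k + 3).
deg f ≤ 2 (via 1,1,2).
Solve for f: f(k) = k**2 (degree 2 ≤ 2).
Certificate R = B(k−1)f/C = k**2*(k + 4)/(k**2 + 7*k + 3) gives s_k = k**2/(k + 3).
s_(k+1) − s_k = (k**2 + 7*k + 3)/(k**2 + 7*k + 12) = t_k.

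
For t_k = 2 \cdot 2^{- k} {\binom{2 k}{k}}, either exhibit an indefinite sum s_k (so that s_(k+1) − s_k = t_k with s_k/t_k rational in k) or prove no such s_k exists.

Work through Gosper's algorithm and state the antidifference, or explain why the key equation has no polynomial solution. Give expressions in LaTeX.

t_(k+1)/t_k = (2*k + 1)/(k + 1).
A = 2*k + 1, B = k + 1, C = 1.
Need (2*k + 1)·f(k+1) − (k)·f(k) = 1.
Bound: deg f ≤ -1.
Negative degree bound (-1): no f exists, t_k not Gosper-summable.

not Gosper-summable; s_k does not exist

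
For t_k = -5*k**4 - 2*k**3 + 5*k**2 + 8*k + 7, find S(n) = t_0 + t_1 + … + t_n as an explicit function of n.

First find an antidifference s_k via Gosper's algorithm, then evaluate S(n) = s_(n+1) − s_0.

S(n) = -n**5 - 3*n**4 - n**3 + 6*n**2 + 12*n + 7

Ratio r(k) = (5*k**4 + 22*k**3 + 31*k**2 + 8*k - 13)/(5*k**4 + 2*k**3 - 5*k**2 - 8*k - 7).
Take A(k)=1, B(k)=1, C(k)=k**4 + 2*k**3/5 - k**2 - 8*k/5 - 7/5.
f must satisfy (1)·f(k+1) − (1)·f(k) = k**4 + 2*k**3/5 - k**2 - 8*k/5 - 7/5.
From deg A=0, deg B=0, deg C=4: d=5.
Solving with deg f ≤ 5: f(k) = k*(k**4 - 2*k**3 - k**2 - k - 4)/5.
R(k) = B(k−1)·f(k)/C(k) = k*(k**4 - 2*k**3 - k**2 - k - 4)/(5*k**4 + 2*k**3 - 5*k**2 - 8*k - 7); s_k = R·t_k = k*(-k**4 + 2*k**3 + k**2 + k + 4).
Δs = -5*k**4 - 2*k**3 + 5*k**2 + 8*k + 7, as required.
s_(n+1) = -n**5 - 3*n**4 - n**3 + 6*n**2 + 12*n + 7 and s_(0) = 0, so S(n) = -n**5 - 3*n**4 - n**3 + 6*n**2 + 12*n + 7.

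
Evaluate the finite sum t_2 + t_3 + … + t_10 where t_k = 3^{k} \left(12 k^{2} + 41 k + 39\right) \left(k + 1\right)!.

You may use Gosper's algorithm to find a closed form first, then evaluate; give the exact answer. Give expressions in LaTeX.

Σ = 3988123732453806

r(k) = 3*(12*k**3 + 89*k**2 + 222*k + 184)/(12*k**2 + 41*k + 39) after simplifying.
A = 3*k + 6, B = 1, C = k**2 + 41*k/12 + 13/4.
Key eq: (3*k + 6)·f(k+1) = (1)·f(k) + (k**2 + 41*k/12 + 13/4).
d = 1 from the (1,0,2) case.
Solve for f: f(k) = (4*k + 3)/12 (degree 1 ≤ 1).
R(k) = B(k−1)·f(k)/C(k) = (4*k + 3)/(12*k**2 + 41*k + 39); s_k = R·t_k = 3**k*(4*k + 3)*factorial(k + 1).
Δs = 3**k*(12*k**2 + 41*k + 39)*factorial(k + 1), as required.
Σ_(k=2)^(10) t_k = s_(11) − s_(2) = 3988123732454400 − (594) = 3988123732453806.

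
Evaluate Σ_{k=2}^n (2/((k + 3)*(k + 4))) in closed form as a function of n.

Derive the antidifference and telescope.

Compute t_(k+1)/t_k: get (k + 3)/(k + 5).
A = k + 3, B = k + 5, C = 1.
Set up (k + 3)·f(k+1) − (k + 4)·f(k) − (1) = 0.
Degrees (1,1,0) ⇒ d ≤ 1.
Solving with deg f ≤ 1: f(k) = k/3.
So s_k = (B(k−1)f/C)·t_k = (k*(k + 4)/3)·t_k = 2*k/(3*(k + 3)).
s_(k+1) − s_k = 2/(k**2 + 7*k + 12) = t_k.
Evaluate: s_(n+1) = 2*(n + 1)/(3*(n + 4)); subtract s_(2) = 4/15 ⇒ S(n) = 2*(n - 1)/(5*(n + 4)).

S(n) = 2*(n - 1)/(5*(n + 4))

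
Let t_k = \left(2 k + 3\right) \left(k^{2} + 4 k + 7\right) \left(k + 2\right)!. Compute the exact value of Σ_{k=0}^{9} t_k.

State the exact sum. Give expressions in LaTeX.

The ratio is (k + 3)*(2*k + 5)*(4*k + (k + 1)**2 + 11)/((2*k + 3)*(k**2 + 4*k + 7)).
So A=k + 3 and B=1, with C=k**3 + 11*k**2/2 + 13*k + 21/2.
Set up (k + 3)·f(k+1) − (1)·f(k) − (k**3 + 11*k**2/2 + 13*k + 21/2) = 0.
d = 2 from the (1,0,3) case.
Solving with deg f ≤ 2: f(k) = (2*k**2 + 3*k + 3)/2.
R(k) = B(k−1)·f(k)/C(k) = (2*k**2 + 3*k + 3)/((2*k + 3)*(k**2 + 4*k + 7)); s_k = R·t_k = (2*k**2 + 3*k + 3)*factorial(k + 2).
Verify: (2*k + 3)*(k**2 + 4*k + 7)*factorial(k + 2) matches t_k.
Evaluate s at k=10 and k=0: 111607372800 and 6; difference 111607372794.

Σ = 111607372794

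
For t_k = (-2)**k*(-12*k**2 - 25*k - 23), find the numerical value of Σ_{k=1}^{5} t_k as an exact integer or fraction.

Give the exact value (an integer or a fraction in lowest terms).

t_(k+1)/t_k = 2*(-12*k**2 - 49*k - 60)/(12*k**2 + 25*k + 23).
Normal form (A,B,C) = (-2, 1, k**2 + 25*k/12 + 23/12).
Key eq: (-2)·f(k+1) = (1)·f(k) + (k**2 + 25*k/12 + 23/12).
Bound: deg f ≤ 2.
Coefficient equations give f(k) = -(4*k**2 + 3*k + 3)/12.
Then R = B(k−1)f/C = -(4*k**2 + 3*k + 3)/(12*k**2 + 25*k + 23), so s_k = R(k)·t_k = (-2)**k*(4*k**2 + 3*k + 3).
Verify: (-2)**k*(-12*k**2 - 25*k - 23) matches t_k.
Telescoping: Σ = s_(6) − s_(1) = 10560 − (-20) = 10580.

Σ = 10580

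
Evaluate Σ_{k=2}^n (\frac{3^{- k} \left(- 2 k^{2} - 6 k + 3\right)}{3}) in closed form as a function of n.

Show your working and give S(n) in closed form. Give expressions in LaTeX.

t_(k+1)/t_k = (2*k**2 + 10*k + 5)/(3*(2*k**2 + 6*k - 3)).
So A=1/3 and B=1, with C=k**2 + 3*k - 3/2.
Need (1/3)·f(k+1) − (1)·f(k) = k**2 + 3*k - 3/2.
d = 2 from the (0,0,2) case.
Solving with deg f ≤ 2: f(k) = -3*(k**2 + 4*k + 1)/2.
Get s_k = R·t_k = (k**2 + 4*k + 1)/3**k with R(k) = B(k−1)f(k)/C(k) = -3*(k**2 + 4*k + 1)/(2*k**2 + 6*k - 3).
Check: Δs_k = (-2*k**2 - 6*k + 3)/(3*3**k). ✓
Telescope: S(n) = s_(n+1) − s_(2) = 3**(-n - 1)*(n**2 + 6*n + 6) − (13/9) = 3**(-n - 2)*(-13*3**n + 3*n**2 + 18*n + 18).

S(n) = 3^{- n - 2} \left(- 13 \cdot 3^{n} + 3 n^{2} + 18 n + 18\right)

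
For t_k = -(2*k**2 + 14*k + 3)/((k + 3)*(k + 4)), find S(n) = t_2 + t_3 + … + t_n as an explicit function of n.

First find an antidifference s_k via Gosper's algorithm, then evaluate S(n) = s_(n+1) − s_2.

S(n) = (-10*n**2 - 9*n + 19)/(5*(n + 4))

t_(k+1)/t_k = (k + 3)*(14*k + 2*(k + 1)**2 + 17)/((k + 5)*(2*k**2 + 14*k + 3)).
Factor: A=k + 3; B=k + 5; C=k**2 + 7*k + 3/2.
Solve (k + 3)·f(k+1) − (k + 4)·f(k) = k**2 + 7*k + 3/2.
Bound: deg f ≤ 2.
A polynomial solution: f(k) = k*(2*k - 1)/2.
So s_k = (B(k−1)f/C)·t_k = (k*(k + 4)*(2*k - 1)/(2*k**2 + 14*k + 3))·t_k = k*(1 - 2*k)/(k + 3).
Verify: (-2*k**2 - 14*k - 3)/(k**2 + 7*k + 12) matches t_k.
s_(n+1) = (-2*n**2 - 3*n - 1)/(n + 4) and s_(2) = -6/5, so S(n) = (-10*n**2 - 9*n + 19)/(5*(n + 4)).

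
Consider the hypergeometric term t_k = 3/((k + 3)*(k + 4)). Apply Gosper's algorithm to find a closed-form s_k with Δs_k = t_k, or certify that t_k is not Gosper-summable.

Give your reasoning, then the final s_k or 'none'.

s_k = k/(k + 3)

Step 1: r(k) = (k + 3)/(k + 5).
So A=k + 3 and B=k + 5, with C=1.
Need (k + 3)·f(k+1) − (k + 4)·f(k) = 1.
From deg A=1, deg B=1, deg C=0: d=1.
Solving with deg f ≤ 1: f(k) = k/3.
Get s_k = R·t_k = k/(k + 3) with R(k) = B(k−1)f(k)/C(k) = k*(k + 4)/3.
Verify: 3/(k**2 + 7*k + 12) matches t_k.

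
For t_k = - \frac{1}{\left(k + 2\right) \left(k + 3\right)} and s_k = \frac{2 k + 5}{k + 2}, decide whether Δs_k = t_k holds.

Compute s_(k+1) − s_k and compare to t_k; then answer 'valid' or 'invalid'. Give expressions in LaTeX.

s_(k+1) = (2*k + 7)/(k + 3)
s_(k+1) − s_k = -1/(k**2 + 5*k + 6)
(s_(k+1) − s_k) − t_k = 0

Valid: the claim telescopes to t_k.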